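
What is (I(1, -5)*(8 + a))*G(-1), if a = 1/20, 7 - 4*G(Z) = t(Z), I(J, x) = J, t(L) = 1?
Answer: 483/40 ≈ 12.075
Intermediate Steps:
G(Z) = 3/2 (G(Z) = 7/4 - ¼*1 = 7/4 - ¼ = 3/2)
a = 1/20 (a = 1*(1/20) = 1/20 ≈ 0.050000)
(I(1, -5)*(8 + a))*G(-1) = (1*(8 + 1/20))*(3/2) = (1*(161/20))*(3/2) = (161/20)*(3/2) = 483/40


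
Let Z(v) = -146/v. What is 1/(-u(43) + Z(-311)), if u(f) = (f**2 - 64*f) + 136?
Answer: 311/238683 ≈ 0.0013030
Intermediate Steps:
u(f) = 136 + f**2 - 64*f
1/(-u(43) + Z(-311)) = 1/(-(136 + 43**2 - 64*43) - 146/(-311)) = 1/(-(136 + 1849 - 2752) - 146*(-1/311)) = 1/(-1*(-767) + 146/311) = 1/(767 + 146/311) = 1/(238683/311) = 311/238683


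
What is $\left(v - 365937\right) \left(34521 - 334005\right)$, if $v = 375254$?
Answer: $-2790292428$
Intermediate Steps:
$\left(v - 365937\right) \left(34521 - 334005\right) = \left(375254 - 365937\right) \left(34521 - 334005\right) = 9317 \left(-299484\right) = -2790292428$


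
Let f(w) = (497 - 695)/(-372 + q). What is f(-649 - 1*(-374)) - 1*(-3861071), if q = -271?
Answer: 2482668851/643 ≈ 3.8611e+6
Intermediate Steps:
f(w) = 198/643 (f(w) = (497 - 695)/(-372 - 271) = -198/(-643) = -198*(-1/643) = 198/643)
f(-649 - 1*(-374)) - 1*(-3861071) = 198/643 - 1*(-3861071) = 198/643 + 3861071 = 2482668851/643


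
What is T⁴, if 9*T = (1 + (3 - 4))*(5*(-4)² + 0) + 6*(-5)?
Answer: 10000/81 ≈ 123.46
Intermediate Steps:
T = -10/3 (T = ((1 + (3 - 4))*(5*(-4)² + 0) + 6*(-5))/9 = ((1 - 1)*(5*16 + 0) - 30)/9 = (0*(80 + 0) - 30)/9 = (0*80 - 30)/9 = (0 - 30)/9 = (⅑)*(-30) = -10/3 ≈ -3.3333)
T⁴ = (-10/3)⁴ = 10000/81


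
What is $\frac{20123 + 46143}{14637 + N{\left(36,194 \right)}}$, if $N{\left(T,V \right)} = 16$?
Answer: $\frac{66266}{14653} \approx 4.5224$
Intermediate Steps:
$\frac{20123 + 46143}{14637 + N{\left(36,194 \right)}} = \frac{20123 + 46143}{14637 + 16} = \frac{66266}{14653}$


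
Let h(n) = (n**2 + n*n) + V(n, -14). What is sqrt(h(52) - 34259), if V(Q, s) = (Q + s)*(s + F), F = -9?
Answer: 5*I*sqrt(1189) ≈ 172.41*I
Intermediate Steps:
V(Q, s) = (-9 + s)*(Q + s) (V(Q, s) = (Q + s)*(s - 9) = (Q + s)*(-9 + s) = (-9 + s)*(Q + s))
h(n) = 322 - 23*n + 2*n**2 (h(n) = (n**2 + n*n) + ((-14)**2 - 9*n - 9*(-14) + n*(-14)) = (n**2 + n**2) + (196 - 9*n + 126 - 14*n) = 2*n**2 + (322 - 23*n) = 322 - 23*n + 2*n**2)
sqrt(h(52) - 34259) = sqrt((322 - 23*52 + 2*52**2) - 34259) = sqrt((322 - 1196 + 2*2704) - 34259) = sqrt((322 - 1196 + 5408) - 34259) = sqrt(4534 - 34259) = sqrt(-29725) = 5*I*sqrt(1189)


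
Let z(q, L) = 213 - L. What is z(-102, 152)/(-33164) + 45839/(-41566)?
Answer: -761370061/689247412 ≈ -1.1046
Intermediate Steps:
z(-102, 152)/(-33164) + 45839/(-41566) = (213 - 1*152)/(-33164) + 45839/(-41566) = (213 - 152)*(-1/33164) + 45839*(-1/41566) = 61*(-1/33164) - 45839/41566 = -61/33164 - 45839/41566 = -761370061/689247412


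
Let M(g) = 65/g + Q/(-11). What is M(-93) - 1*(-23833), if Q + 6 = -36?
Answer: 24384350/1023 ≈ 23836.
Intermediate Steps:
Q = -42 (Q = -6 - 36 = -42)
M(g) = 42/11 + 65/g (M(g) = 65/g - 42/(-11) = 65/g - 42*(-1/11) = 65/g + 42/11 = 42/11 + 65/g)
M(-93) - 1*(-23833) = (42/11 + 65/(-93)) - 1*(-23833) = (42/11 + 65*(-1/93)) + 23833 = (42/11 - 65/93) + 23833 = 3191/1023 + 23833 = 24384350/1023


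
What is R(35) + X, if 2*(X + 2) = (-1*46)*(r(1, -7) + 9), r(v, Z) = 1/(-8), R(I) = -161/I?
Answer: -8429/40 ≈ -210.73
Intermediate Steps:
r(v, Z) = -⅛
X = -1649/8 (X = -2 + ((-1*46)*(-⅛ + 9))/2 = -2 + (-46*71/8)/2 = -2 + (½)*(-1633/4) = -2 - 1633/8 = -1649/8 ≈ -206.13)
R(35) + X = -161/35 - 1649/8 = -161*1/35 - 1649/8 = -23/5 - 1649/8 = -8429/40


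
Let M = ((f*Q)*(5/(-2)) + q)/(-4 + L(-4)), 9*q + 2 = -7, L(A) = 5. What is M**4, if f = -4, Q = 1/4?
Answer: 81/16 ≈ 5.0625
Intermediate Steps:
q = -1 (q = -2/9 + (1/9)*(-7) = -2/9 - 7/9 = -1)
Q = 1/4 (Q = 1*(1/4) = 1/4 ≈ 0.25000)
M = 3/2 (M = ((-4*1/4)*(5/(-2)) - 1)/(-4 + 5) = (-5*(-1)/2 - 1)/1 = (-1*(-5/2) - 1)*1 = (5/2 - 1)*1 = (3/2)*1 = 3/2 ≈ 1.5000)
M**4 = (3/2)**4 = 81/16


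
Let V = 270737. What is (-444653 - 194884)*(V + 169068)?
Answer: -281271570285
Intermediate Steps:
(-444653 - 194884)*(V + 169068) = (-444653 - 194884)*(270737 + 169068) = -639537*439805 = -281271570285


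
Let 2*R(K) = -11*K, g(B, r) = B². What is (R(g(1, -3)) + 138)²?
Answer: 70225/4 ≈ 17556.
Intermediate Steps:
R(K) = -11*K/2 (R(K) = (-11*K)/2 = -11*K/2)
(R(g(1, -3)) + 138)² = (-11/2*1² + 138)² = (-11/2*1 + 138)² = (-11/2 + 138)² = (265/2)² = 70225/4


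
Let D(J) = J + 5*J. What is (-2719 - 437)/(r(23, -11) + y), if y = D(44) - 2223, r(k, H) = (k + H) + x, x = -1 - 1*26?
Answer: 526/329 ≈ 1.5988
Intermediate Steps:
x = -27 (x = -1 - 26 = -27)
D(J) = 6*J
r(k, H) = -27 + H + k (r(k, H) = (k + H) - 27 = (H + k) - 27 = -27 + H + k)
y = -1959 (y = 6*44 - 2223 = 264 - 2223 = -1959)
(-2719 - 437)/(r(23, -11) + y) = (-2719 - 437)/((-27 - 11 + 23) - 1959) = -3156/(-15 - 1959) = -3156/(-1974) = -3156*(-1/1974) = 526/329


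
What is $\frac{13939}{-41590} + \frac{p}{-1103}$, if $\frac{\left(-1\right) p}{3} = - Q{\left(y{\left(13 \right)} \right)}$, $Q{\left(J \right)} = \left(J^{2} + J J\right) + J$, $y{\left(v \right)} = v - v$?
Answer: $- \frac{13939}{41590} \approx -0.33515$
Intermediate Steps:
$y{\left(v \right)} = 0$
$Q{\left(J \right)} = J + 2 J^{2}$ ($Q{\left(J \right)} = \left(J^{2} + J^{2}\right) + J = 2 J^{2} + J = J + 2 J^{2}$)
$p = 0$ ($p = - 3 \left(- 0 \left(1 + 2 \cdot 0\right)\right) = - 3 \left(- 0 \left(1 + 0\right)\right) = - 3 \left(- 0 \cdot 1\right) = - 3 \left(\left(-1\right) 0\right) = \left(-3\right) 0 = 0$)
$\frac{13939}{-41590} + \frac{p}{-1103} = \frac{13939}{-41590} + \frac{0}{-1103} = 13939 \left(- \frac{1}{41590}\right) + 0 \left(- \frac{1}{1103}\right) = - \frac{13939}{41590} + 0 = - \frac{13939}{41590}$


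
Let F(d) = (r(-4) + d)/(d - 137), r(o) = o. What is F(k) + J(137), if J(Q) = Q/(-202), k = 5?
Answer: -9143/13332 ≈ -0.68579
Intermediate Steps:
J(Q) = -Q/202 (J(Q) = Q*(-1/202) = -Q/202)
F(d) = (-4 + d)/(-137 + d) (F(d) = (-4 + d)/(d - 137) = (-4 + d)/(-137 + d))
F(k) + J(137) = (-4 + 5)/(-137 + 5) - 1/202*137 = 1/(-132) - 137/202 = -1/132*1 - 137/202 = -1/132 - 137/202 = -9143/13332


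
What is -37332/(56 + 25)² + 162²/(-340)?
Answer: -5135549/61965 ≈ -82.878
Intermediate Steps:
-37332/(56 + 25)² + 162²/(-340) = -37332/(81²) + 26244*(-1/340) = -37332/6561 - 6561/85 = -37332*1/6561 - 6561/85 = -4148/729 - 6561/85 = -5135549/61965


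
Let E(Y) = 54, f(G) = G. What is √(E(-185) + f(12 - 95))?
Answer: I*√29 ≈ 5.3852*I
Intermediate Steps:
√(E(-185) + f(12 - 95)) = √(54 + (12 - 95)) = √(54 - 83) = √(-29) = I*√29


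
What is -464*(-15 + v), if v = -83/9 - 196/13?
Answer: 2133472/117 ≈ 18235.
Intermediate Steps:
v = -2843/117 (v = -83*⅑ - 196*1/13 = -83/9 - 196/13 = -2843/117 ≈ -24.299)
-464*(-15 + v) = -464*(-15 - 2843/117) = -464*(-4598/117) = 2133472/117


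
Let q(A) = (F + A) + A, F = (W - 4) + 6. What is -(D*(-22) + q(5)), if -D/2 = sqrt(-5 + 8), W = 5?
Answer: -17 - 44*sqrt(3) ≈ -93.210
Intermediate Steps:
F = 7 (F = (5 - 4) + 6 = 1 + 6 = 7)
q(A) = 7 + 2*A (q(A) = (7 + A) + A = 7 + 2*A)
D = -2*sqrt(3) (D = -2*sqrt(-5 + 8) = -2*sqrt(3) ≈ -3.4641)
-(D*(-22) + q(5)) = -(-2*sqrt(3)*(-22) + (7 + 2*5)) = -(44*sqrt(3) + (7 + 10)) = -(44*sqrt(3) + 17) = -(17 + 44*sqrt(3)) = -17 - 44*sqrt(3)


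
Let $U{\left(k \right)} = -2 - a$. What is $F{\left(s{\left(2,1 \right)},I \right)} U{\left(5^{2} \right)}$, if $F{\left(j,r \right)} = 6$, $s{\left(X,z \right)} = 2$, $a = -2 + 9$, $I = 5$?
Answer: $-54$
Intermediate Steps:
$a = 7$
$U{\left(k \right)} = -9$ ($U{\left(k \right)} = -2 - 7 = -9$)
$F{\left(s{\left(2,1 \right)},I \right)} U{\left(5^{2} \right)} = 6 \left(-9\right) = -54$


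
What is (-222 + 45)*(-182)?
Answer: 32214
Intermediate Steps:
(-222 + 45)*(-182) = -177*(-182) = 32214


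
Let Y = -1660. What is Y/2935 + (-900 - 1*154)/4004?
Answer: -974013/1175174 ≈ -0.82882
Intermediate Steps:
Y/2935 + (-900 - 1*154)/4004 = -1660/2935 + (-900 - 1*154)/4004 = -1660*1/2935 + (-900 - 154)*(1/4004) = -332/587 - 1054*1/4004 = -332/587 - 527/2002 = -974013/1175174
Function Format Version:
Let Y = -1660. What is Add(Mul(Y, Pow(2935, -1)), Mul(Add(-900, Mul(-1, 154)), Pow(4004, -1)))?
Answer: Rational(-974013, 1175174) ≈ -0.82882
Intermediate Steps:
Add(Mul(Y, Pow(2935, -1)), Mul(Add(-900, Mul(-1, 154)), Pow(4004, -1))) = Add(Mul(-1660, Pow(2935, -1)), Mul(Add(-900, Mul(-1, 154)), Pow(4004, -1))) = Add(Mul(-1660, Rational(1, 2935)), Mul(Add(-900, -154), Rational(1, 4004))) = Add(Rational(-332, 587), Mul(-1054, Rational(1, 4004))) = Add(Rational(-332, 587), Rational(-527, 2002)) = Rational(-974013, 1175174)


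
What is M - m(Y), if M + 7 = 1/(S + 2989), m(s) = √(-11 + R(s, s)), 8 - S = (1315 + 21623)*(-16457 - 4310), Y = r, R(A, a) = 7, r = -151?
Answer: -3334495100/476356443 - 2*I ≈ -7.0 - 2.0*I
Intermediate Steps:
Y = -151
S = 476353454 (S = 8 - (1315 + 21623)*(-16457 - 4310) = 8 - 22938*(-20767) = 8 - 1*(-476353446) = 8 + 476353446 = 476353454)
m(s) = 2*I (m(s) = √(-11 + 7) = √(-4) = 2*I)
M = -3334495100/476356443 (M = -7 + 1/(476353454 + 2989) = -7 + 1/476356443 = -3334495100/476356443 ≈ -7.0000)
M - m(Y) = -3334495100/476356443 - 2*I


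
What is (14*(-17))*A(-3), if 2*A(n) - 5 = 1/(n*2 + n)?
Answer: -5236/9 ≈ -581.78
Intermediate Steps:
A(n) = 5/2 + 1/(6*n) (A(n) = 5/2 + 1/(2*(n*2 + n)) = 5/2 + 1/(2*(2*n + n)) = 5/2 + 1/(2*((3*n))) = 5/2 + (1/(3*n))/2 = 5/2 + 1/(6*n))
(14*(-17))*A(-3) = (14*(-17))*((⅙)*(1 + 15*(-3))/(-3)) = -119*(-1)*(1 - 45)/(3*3) = -119*(-1)*(-44)/(3*3) = -238*22/9 = -5236/9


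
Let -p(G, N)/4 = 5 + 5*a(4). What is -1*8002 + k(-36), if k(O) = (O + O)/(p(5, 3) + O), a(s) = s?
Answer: -136025/17 ≈ -8001.5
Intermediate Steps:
p(G, N) = -100 (p(G, N) = -4*(5 + 5*4) = -4*(5 + 20) = -4*25 = -100)
k(O) = 2*O/(-100 + O) (k(O) = (O + O)/(-100 + O) = (2*O)/(-100 + O) = 2*O/(-100 + O))
-1*8002 + k(-36) = -1*8002 + 2*(-36)/(-100 - 36) = -8002 + 2*(-36)/(-136) = -8002 + 2*(-36)*(-1/136) = -8002 + 9/17 = -136025/17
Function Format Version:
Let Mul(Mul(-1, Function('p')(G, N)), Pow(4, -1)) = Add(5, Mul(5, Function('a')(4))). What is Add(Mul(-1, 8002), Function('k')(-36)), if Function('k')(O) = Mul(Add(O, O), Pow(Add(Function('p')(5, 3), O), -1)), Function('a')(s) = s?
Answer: Rational(-136025, 17) ≈ -8001.5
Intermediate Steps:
Function('p')(G, N) = -100 (Function('p')(G, N) = Mul(-4, Add(5, Mul(5, 4))) = Mul(-4, Add(5, 20)) = Mul(-4, 25) = -100)
Function('k')(O) = Mul(2, O, Pow(Add(-100, O), -1)) (Function('k')(O) = Mul(Add(O, O), Pow(Add(-100, O), -1)) = Mul(Mul(2, O), Pow(Add(-100, O), -1)) = Mul(2, O, Pow(Add(-100, O), -1)))
Add(Mul(-1, 8002), Function('k')(-36)) = Add(Mul(-1, 8002), Mul(2, -36, Pow(Add(-100, -36), -1))) = Add(-8002, Mul(2, -36, Pow(-136, -1))) = Add(-8002, Mul(2, -36, Rational(-1, 136))) = Add(-8002, Rational(9, 17)) = Rational(-136025, 17)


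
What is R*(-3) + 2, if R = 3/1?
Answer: -7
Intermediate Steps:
R = 3 (R = 3*1 = 3)
R*(-3) + 2 = 3*(-3) + 2 = -9 + 2 = -7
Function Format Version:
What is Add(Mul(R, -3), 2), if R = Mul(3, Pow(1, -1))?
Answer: -7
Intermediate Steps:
R = 3 (R = Mul(3, 1) = 3)
Add(Mul(R, -3), 2) = Add(Mul(3, -3), 2) = Add(-9, 2) = -7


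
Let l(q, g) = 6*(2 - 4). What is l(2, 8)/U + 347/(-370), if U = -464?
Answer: -19571/21460 ≈ -0.91198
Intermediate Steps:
l(q, g) = -12 (l(q, g) = 6*(-2) = -12)
l(2, 8)/U + 347/(-370) = -12/(-464) + 347/(-370) = -12*(-1/464) + 347*(-1/370) = 3/116 - 347/370 = -19571/21460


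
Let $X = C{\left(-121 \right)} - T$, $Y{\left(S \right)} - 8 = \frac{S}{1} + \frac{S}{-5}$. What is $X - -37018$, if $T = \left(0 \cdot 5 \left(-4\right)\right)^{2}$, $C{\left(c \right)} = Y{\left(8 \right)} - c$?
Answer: $\frac{185767}{5} \approx 37153.0$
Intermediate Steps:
$Y{\left(S \right)} = 8 + \frac{4 S}{5}$ ($Y{\left(S \right)} = 8 + \left(\frac{S}{1} + \frac{S}{-5}\right) = 8 + \left(S 1 + S \left(- \frac{1}{5}\right)\right) = 8 + \left(S - \frac{S}{5}\right) = 8 + \frac{4 S}{5}$)
$C{\left(c \right)} = \frac{72}{5} - c$ ($C{\left(c \right)} = \left(8 + \frac{4}{5} \cdot 8\right) - c = \left(8 + \frac{32}{5}\right) - c = \frac{72}{5} - c$)
$T = 0$ ($T = \left(0 \left(-4\right)\right)^{2} = 0^{2} = 0$)
$X = \frac{677}{5}$ ($X = \left(\frac{72}{5} - -121\right) - 0 = \left(\frac{72}{5} + 121\right) + 0 = \frac{677}{5} + 0 = \frac{677}{5} \approx 135.4$)
$X - -37018 = \frac{677}{5} - -37018 = \frac{677}{5} + 37018 = \frac{185767}{5}$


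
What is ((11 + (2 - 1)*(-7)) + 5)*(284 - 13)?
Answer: 2439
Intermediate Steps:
((11 + (2 - 1)*(-7)) + 5)*(284 - 13) = ((11 + 1*(-7)) + 5)*271 = ((11 - 7) + 5)*271 = (4 + 5)*271 = 9*271 = 2439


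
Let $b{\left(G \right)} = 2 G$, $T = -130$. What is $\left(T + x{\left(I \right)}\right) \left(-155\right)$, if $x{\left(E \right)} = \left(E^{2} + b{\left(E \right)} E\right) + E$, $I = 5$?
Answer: $7750$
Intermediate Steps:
$x{\left(E \right)} = E + 3 E^{2}$ ($x{\left(E \right)} = \left(E^{2} + 2 E E\right) + E = \left(E^{2} + 2 E^{2}\right) + E = 3 E^{2} + E = E + 3 E^{2}$)
$\left(T + x{\left(I \right)}\right) \left(-155\right) = \left(-130 + 5 \left(1 + 3 \cdot 5\right)\right) \left(-155\right) = \left(-130 + 5 \left(1 + 15\right)\right) \left(-155\right) = \left(-130 + 5 \cdot 16\right) \left(-155\right) = \left(-130 + 80\right) \left(-155\right) = \left(-50\right) \left(-155\right) = 7750$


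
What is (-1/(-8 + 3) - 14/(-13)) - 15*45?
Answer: -43792/65 ≈ -673.72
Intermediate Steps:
(-1/(-8 + 3) - 14/(-13)) - 15*45 = (-1/(-5) - 14*(-1/13)) - 675 = (-1*(-1/5) + 14/13) - 675 = (1/5 + 14/13) - 675 = 83/65 - 675 = -43792/65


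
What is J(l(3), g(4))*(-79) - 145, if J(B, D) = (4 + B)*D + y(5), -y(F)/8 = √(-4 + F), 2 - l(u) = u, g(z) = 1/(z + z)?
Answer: 3659/8 ≈ 457.38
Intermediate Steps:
g(z) = 1/(2*z)
l(u) = 2 - u
y(F) = -8*√(-4 + F)
J(B, D) = -8 + D*(4 + B) (J(B, D) = (4 + B)*D - 8*√(-4 + 5) = D*(4 + B) - 8*√1 = D*(4 + B) - 8*1 = D*(4 + B) - 8 = -8 + D*(4 + B))
J(l(3), g(4))*(-79) - 145 = (-8 + 4*((½)/4) + (2 - 1*3)*((½)/4))*(-79) - 145 = (-8 + 4*((½)*(¼)) + (2 - 3)*((½)*(¼)))*(-79) - 145 = (-8 + 4*(⅛) - 1*⅛)*(-79) - 145 = (-8 + ½ - ⅛)*(-79) - 145 = -61/8*(-79) - 145 = 4819/8 - 145 = 3659/8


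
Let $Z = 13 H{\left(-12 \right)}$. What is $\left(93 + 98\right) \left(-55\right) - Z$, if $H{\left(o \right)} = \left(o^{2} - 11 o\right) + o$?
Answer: $-13937$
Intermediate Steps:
$H{\left(o \right)} = o^{2} - 10 o$
$Z = 3432$ ($Z = 13 \left(- 12 \left(-10 - 12\right)\right) = 13 \left(\left(-12\right) \left(-22\right)\right) = 13 \cdot 264 = 3432$)
$\left(93 + 98\right) \left(-55\right) - Z = \left(93 + 98\right) \left(-55\right) - 3432 = 191 \left(-55\right) - 3432 = -10505 - 3432 = -13937$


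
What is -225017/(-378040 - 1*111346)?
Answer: 225017/489386 ≈ 0.45979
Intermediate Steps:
-225017/(-378040 - 1*111346) = -225017/(-378040 - 111346) = -225017/(-489386) = -225017*(-1/489386) = 225017/489386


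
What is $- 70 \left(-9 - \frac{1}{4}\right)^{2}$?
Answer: $- \frac{47915}{8} \approx -5989.4$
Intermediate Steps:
$- 70 \left(-9 - \frac{1}{4}\right)^{2} = - 70 \left(- \frac{37}{4}\right)^{2} = \left(-70\right) \frac{1369}{16} = - \frac{47915}{8}$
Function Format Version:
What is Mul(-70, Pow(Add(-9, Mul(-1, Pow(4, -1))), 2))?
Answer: Rational(-47915, 8) ≈ -5989.4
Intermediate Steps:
Mul(-70, Pow(Add(-9, Mul(-1, Pow(4, -1))), 2)) = Mul(-70, Pow(Add(-9, Mul(-1, Rational(1, 4))), 2)) = Mul(-70, Pow(Add(-9, Rational(-1, 4)), 2)) = Mul(-70, Pow(Rational(-37, 4), 2)) = Mul(-70, Rational(1369, 16)) = Rational(-47915, 8)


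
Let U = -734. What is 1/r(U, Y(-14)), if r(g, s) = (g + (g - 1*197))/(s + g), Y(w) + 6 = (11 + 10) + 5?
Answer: 238/555 ≈ 0.42883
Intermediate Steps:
Y(w) = 20 (Y(w) = -6 + ((11 + 10) + 5) = -6 + (21 + 5) = -6 + 26 = 20)
r(g, s) = (-197 + 2*g)/(g + s) (r(g, s) = (g + (g - 197))/(g + s) = (g + (-197 + g))/(g + s) = (-197 + 2*g)/(g + s))
1/r(U, Y(-14)) = 1/((-197 + 2*(-734))/(-734 + 20)) = 1/((-197 - 1468)/(-714)) = 1/(-1/714*(-1665)) = 1/(555/238) = 238/555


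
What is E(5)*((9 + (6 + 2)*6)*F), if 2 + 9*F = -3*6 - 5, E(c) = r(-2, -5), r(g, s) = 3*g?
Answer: 950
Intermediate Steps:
E(c) = -6 (E(c) = 3*(-2) = -6)
F = -25/9 (F = -2/9 + (-3*6 - 5)/9 = -2/9 + (-18 - 5)/9 = -2/9 + (⅑)*(-23) = -2/9 - 23/9 = -25/9 ≈ -2.7778)
E(5)*((9 + (6 + 2)*6)*F) = -6*(9 + (6 + 2)*6)*(-25)/9 = -6*(9 + 8*6)*(-25)/9 = -6*(9 + 48)*(-25)/9 = -342*(-25)/9 = -6*(-475/3) = 950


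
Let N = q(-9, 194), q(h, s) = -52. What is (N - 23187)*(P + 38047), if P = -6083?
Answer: -742811396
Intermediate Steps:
N = -52
(N - 23187)*(P + 38047) = (-52 - 23187)*(-6083 + 38047) = -23239*31964 = -742811396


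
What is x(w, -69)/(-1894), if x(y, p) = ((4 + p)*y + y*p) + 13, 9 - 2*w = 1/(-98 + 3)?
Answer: 56117/179930 ≈ 0.31188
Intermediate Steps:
w = 428/95 (w = 9/2 - 1/(2*(-98 + 3)) = 9/2 - ½/(-95) = 9/2 - ½*(-1/95) = 9/2 + 1/190 = 428/95 ≈ 4.5053)
x(y, p) = 13 + p*y + y*(4 + p) (x(y, p) = (y*(4 + p) + p*y) + 13 = (p*y + y*(4 + p)) + 13 = 13 + p*y + y*(4 + p))
x(w, -69)/(-1894) = (13 + 4*(428/95) + 2*(-69)*(428/95))/(-1894) = (13 + 1712/95 - 59064/95)*(-1/1894) = -56117/95*(-1/1894) = 56117/179930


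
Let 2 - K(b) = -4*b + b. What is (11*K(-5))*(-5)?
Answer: 715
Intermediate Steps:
K(b) = 2 + 3*b (K(b) = 2 - (-4*b + b) = 2 - (-3)*b = 2 + 3*b)
(11*K(-5))*(-5) = (11*(2 + 3*(-5)))*(-5) = (11*(2 - 15))*(-5) = (11*(-13))*(-5) = -143*(-5) = 715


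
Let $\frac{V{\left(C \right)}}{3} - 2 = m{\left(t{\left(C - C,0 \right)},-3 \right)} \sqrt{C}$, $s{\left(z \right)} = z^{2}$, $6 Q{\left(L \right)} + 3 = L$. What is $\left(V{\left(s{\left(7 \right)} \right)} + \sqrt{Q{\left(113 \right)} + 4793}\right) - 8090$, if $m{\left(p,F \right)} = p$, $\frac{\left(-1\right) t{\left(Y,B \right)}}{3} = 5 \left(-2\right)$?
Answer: $-7454 + \frac{\sqrt{43302}}{3} \approx -7384.6$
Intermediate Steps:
$t{\left(Y,B \right)} = 30$ ($t{\left(Y,B \right)} = - 3 \cdot 5 \left(-2\right) = \left(-3\right) \left(-10\right) = 30$)
$Q{\left(L \right)} = - \frac{1}{2} + \frac{L}{6}$
$V{\left(C \right)} = 6 + 90 \sqrt{C}$ ($V{\left(C \right)} = 6 + 3 \cdot 30 \sqrt{C} = 6 + 90 \sqrt{C}$)
$\left(V{\left(s{\left(7 \right)} \right)} + \sqrt{Q{\left(113 \right)} + 4793}\right) - 8090 = \left(\left(6 + 90 \sqrt{7^{2}}\right) + \sqrt{\left(- \frac{1}{2} + \frac{1}{6} \cdot 113\right) + 4793}\right) - 8090 = \left(\left(6 + 90 \sqrt{49}\right) + \sqrt{\left(- \frac{1}{2} + \frac{113}{6}\right) + 4793}\right) - 8090 = \left(\left(6 + 90 \cdot 7\right) + \sqrt{\frac{55}{3} + 4793}\right) - 8090 = \left(\left(6 + 630\right) + \sqrt{\frac{14434}{3}}\right) - 8090 = \left(636 + \frac{\sqrt{43302}}{3}\right) - 8090 = -7454 + \frac{\sqrt{43302}}{3}$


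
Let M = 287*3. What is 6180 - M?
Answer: 5319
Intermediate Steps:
M = 861
6180 - M = 6180 - 1*861 = 6180 - 861 = 5319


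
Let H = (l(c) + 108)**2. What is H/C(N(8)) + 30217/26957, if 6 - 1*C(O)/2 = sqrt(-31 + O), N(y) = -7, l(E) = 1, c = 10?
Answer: 963064409/1994818 + 11881*I*sqrt(38)/148 ≈ 482.78 + 494.86*I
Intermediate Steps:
C(O) = 12 - 2*sqrt(-31 + O)
H = 11881 (H = (1 + 108)**2 = 109**2 = 11881)
H/C(N(8)) + 30217/26957 = 11881/(12 - 2*sqrt(-31 - 7)) + 30217/26957 = 11881/(12 - 2*I*sqrt(38)) + 30217*(1/26957) = 11881/(12 - 2*I*sqrt(38)) + 30217/26957 = 30217/26957 + 11881/(12 - 2*I*sqrt(38))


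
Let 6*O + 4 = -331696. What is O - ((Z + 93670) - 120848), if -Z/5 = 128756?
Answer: 1847024/3 ≈ 6.1568e+5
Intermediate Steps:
O = -165850/3 (O = -2/3 + (1/6)*(-331696) = -2/3 - 165848/3 = -165850/3 ≈ -55283.)
Z = -643780 (Z = -5*128756 = -643780)
O - ((Z + 93670) - 120848) = -165850/3 - ((-643780 + 93670) - 120848) = -165850/3 - (-550110 - 120848) = -165850/3 - 1*(-670958) = -165850/3 + 670958 = 1847024/3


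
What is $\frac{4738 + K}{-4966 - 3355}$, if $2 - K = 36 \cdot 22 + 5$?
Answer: $- \frac{3943}{8321} \approx -0.47386$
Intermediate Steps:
$K = -795$ ($K = 2 - \left(36 \cdot 22 + 5\right) = 2 - \left(792 + 5\right) = 2 - 797 = -795$)
$\frac{4738 + K}{-4966 - 3355} = \frac{4738 - 795}{-4966 - 3355} = \frac{3943}{-8321} = 3943 \left(- \frac{1}{8321}\right) = - \frac{3943}{8321}$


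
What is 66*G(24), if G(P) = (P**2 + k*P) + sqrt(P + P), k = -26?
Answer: -3168 + 264*sqrt(3) ≈ -2710.7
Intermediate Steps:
G(P) = P**2 - 26*P + sqrt(2)*sqrt(P) (G(P) = (P**2 - 26*P) + sqrt(P + P) = (P**2 - 26*P) + sqrt(2*P) = (P**2 - 26*P) + sqrt(2)*sqrt(P) = P**2 - 26*P + sqrt(2)*sqrt(P))
66*G(24) = 66*(24**2 - 26*24 + sqrt(2)*sqrt(24)) = 66*(576 - 624 + sqrt(2)*(2*sqrt(6))) = 66*(576 - 624 + 4*sqrt(3)) = 66*(-48 + 4*sqrt(3)) = -3168 + 264*sqrt(3)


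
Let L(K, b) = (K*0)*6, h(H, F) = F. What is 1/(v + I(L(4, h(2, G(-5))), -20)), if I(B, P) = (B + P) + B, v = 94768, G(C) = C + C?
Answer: 1/94748 ≈ 1.0554e-5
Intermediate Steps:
G(C) = 2*C
L(K, b) = 0 (L(K, b) = 0*6 = 0)
I(B, P) = P + 2*B
1/(v + I(L(4, h(2, G(-5))), -20)) = 1/(94768 + (-20 + 2*0)) = 1/(94768 + (-20 + 0)) = 1/(94768 - 20) = 1/94748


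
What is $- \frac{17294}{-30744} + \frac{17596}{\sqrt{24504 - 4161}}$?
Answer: $\frac{8647}{15372} + \frac{17596 \sqrt{20343}}{20343} \approx 123.93$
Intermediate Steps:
$- \frac{17294}{-30744} + \frac{17596}{\sqrt{24504 - 4161}} = \left(-17294\right) \left(- \frac{1}{30744}\right) + \frac{17596}{\sqrt{20343}} = \frac{8647}{15372} + 17596 \frac{\sqrt{20343}}{20343} = \frac{8647}{15372} + \frac{17596 \sqrt{20343}}{20343}$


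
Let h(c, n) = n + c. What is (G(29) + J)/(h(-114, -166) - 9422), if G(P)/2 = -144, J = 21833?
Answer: -21545/9702 ≈ -2.2207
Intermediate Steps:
h(c, n) = c + n
G(P) = -288 (G(P) = 2*(-144) = -288)
(G(29) + J)/(h(-114, -166) - 9422) = (-288 + 21833)/((-114 - 166) - 9422) = 21545/(-280 - 9422) = 21545/(-9702) = 21545*(-1/9702) = -21545/9702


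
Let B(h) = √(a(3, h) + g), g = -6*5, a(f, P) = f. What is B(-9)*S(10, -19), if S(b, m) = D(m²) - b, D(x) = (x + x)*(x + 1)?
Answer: 784062*I*√3 ≈ 1.358e+6*I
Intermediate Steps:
D(x) = 2*x*(1 + x) (D(x) = (2*x)*(1 + x) = 2*x*(1 + x))
g = -30
S(b, m) = -b + 2*m²*(1 + m²) (S(b, m) = 2*m²*(1 + m²) - b = -b + 2*m²*(1 + m²))
B(h) = 3*I*√3 (B(h) = √(3 - 30) = √(-27) = 3*I*√3)
B(-9)*S(10, -19) = (3*I*√3)*(-1*10 + 2*(-19)²*(1 + (-19)²)) = (3*I*√3)*(-10 + 2*361*(1 + 361)) = (3*I*√3)*(-10 + 2*361*362) = (3*I*√3)*(-10 + 261364) = (3*I*√3)*261354 = 784062*I*√3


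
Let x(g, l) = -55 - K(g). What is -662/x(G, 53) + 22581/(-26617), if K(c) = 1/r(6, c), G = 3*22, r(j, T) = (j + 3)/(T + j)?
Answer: 16197851/1676871 ≈ 9.6596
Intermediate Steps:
r(j, T) = (3 + j)/(T + j)
G = 66
K(c) = 2/3 + c/9 (K(c) = 1/((3 + 6)/(c + 6)) = 1/(9/(6 + c)) = 2/3 + c/9)
x(g, l) = -167/3 - g/9 (x(g, l) = -55 - (2/3 + g/9) = -55 + (-2/3 - g/9) = -167/3 - g/9)
-662/x(G, 53) + 22581/(-26617) = -662/(-167/3 - 1/9*66) + 22581/(-26617) = -662/(-167/3 - 22/3) + 22581*(-1/26617) = -662/(-63) - 22581/26617 = -662*(-1/63) - 22581/26617 = 662/63 - 22581/26617 = 16197851/1676871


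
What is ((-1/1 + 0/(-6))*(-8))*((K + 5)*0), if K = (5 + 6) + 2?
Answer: 0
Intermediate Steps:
K = 13 (K = 11 + 2 = 13)
((-1/1 + 0/(-6))*(-8))*((K + 5)*0) = ((-1/1 + 0/(-6))*(-8))*((13 + 5)*0) = ((-1*1 + 0*(-⅙))*(-8))*(18*0) = ((-1 + 0)*(-8))*0 = -1*(-8)*0 = 8*0 = 0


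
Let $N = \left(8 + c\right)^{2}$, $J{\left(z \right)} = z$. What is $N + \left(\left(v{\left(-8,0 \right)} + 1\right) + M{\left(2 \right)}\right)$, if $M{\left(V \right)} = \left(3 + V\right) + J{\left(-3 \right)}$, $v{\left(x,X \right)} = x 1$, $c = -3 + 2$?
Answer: $44$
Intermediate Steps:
$c = -1$
$v{\left(x,X \right)} = x$
$N = 49$ ($N = \left(8 - 1\right)^{2} = 7^{2} = 49$)
$M{\left(V \right)} = V$ ($M{\left(V \right)} = \left(3 + V\right) - 3 = V$)
$N + \left(\left(v{\left(-8,0 \right)} + 1\right) + M{\left(2 \right)}\right) = 49 + \left(\left(-8 + 1\right) + 2\right) = 49 + \left(-7 + 2\right) = 49 - 5 = 44$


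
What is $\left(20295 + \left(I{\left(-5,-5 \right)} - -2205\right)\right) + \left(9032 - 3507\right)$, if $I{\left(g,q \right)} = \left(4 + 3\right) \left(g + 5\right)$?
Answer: $28025$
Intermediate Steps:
$I{\left(g,q \right)} = 35 + 7 g$ ($I{\left(g,q \right)} = 7 \left(5 + g\right) = 35 + 7 g$)
$\left(20295 + \left(I{\left(-5,-5 \right)} - -2205\right)\right) + \left(9032 - 3507\right) = \left(20295 + \left(\left(35 + 7 \left(-5\right)\right) - -2205\right)\right) + \left(9032 - 3507\right) = \left(20295 + \left(\left(35 - 35\right) + 2205\right)\right) + \left(9032 - 3507\right) = \left(20295 + \left(0 + 2205\right)\right) + 5525 = \left(20295 + 2205\right) + 5525 = 22500 + 5525 = 28025$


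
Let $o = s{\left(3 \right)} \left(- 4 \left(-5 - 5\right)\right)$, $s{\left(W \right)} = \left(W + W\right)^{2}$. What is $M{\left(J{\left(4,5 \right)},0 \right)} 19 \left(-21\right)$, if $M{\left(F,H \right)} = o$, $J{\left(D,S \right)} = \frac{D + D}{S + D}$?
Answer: $-574560$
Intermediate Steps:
$J{\left(D,S \right)} = \frac{2 D}{D + S}$
$s{\left(W \right)} = 4 W^{2}$ ($s{\left(W \right)} = \left(2 W\right)^{2} = 4 W^{2}$)
$o = 1440$ ($o = 4 \cdot 3^{2} \left(- 4 \left(-5 - 5\right)\right) = 4 \cdot 9 \left(\left(-4\right) \left(-10\right)\right) = 36 \cdot 40 = 1440$)
$M{\left(F,H \right)} = 1440$
$M{\left(J{\left(4,5 \right)},0 \right)} 19 \left(-21\right) = 1440 \cdot 19 \left(-21\right) = 27360 \left(-21\right) = -574560$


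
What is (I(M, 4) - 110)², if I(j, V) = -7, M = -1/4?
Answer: 13689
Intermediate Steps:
M = -¼ (M = -1*¼ = -¼ ≈ -0.25000)
(I(M, 4) - 110)² = (-7 - 110)² = (-117)² = 13689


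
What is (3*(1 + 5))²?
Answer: 324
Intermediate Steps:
(3*(1 + 5))² = (3*6)² = 18² = 324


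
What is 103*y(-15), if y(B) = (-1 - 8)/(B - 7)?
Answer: 927/22 ≈ 42.136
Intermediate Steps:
y(B) = -9/(-7 + B)
103*y(-15) = 103*(-9/(-7 - 15)) = 103*(-9/(-22)) = 103*(-9*(-1/22)) = 103*(9/22) = 927/22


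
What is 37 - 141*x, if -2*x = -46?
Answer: -3206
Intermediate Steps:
x = 23 (x = -½*(-46) = 23)
37 - 141*x = 37 - 141*23 = 37 - 3243 = -3206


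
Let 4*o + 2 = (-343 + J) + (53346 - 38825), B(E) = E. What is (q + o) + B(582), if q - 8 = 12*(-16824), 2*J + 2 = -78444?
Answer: -830239/4 ≈ -2.0756e+5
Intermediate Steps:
J = -39223 (J = -1 + (½)*(-78444) = -1 - 39222 = -39223)
q = -201880 (q = 8 + 12*(-16824) = 8 - 201888 = -201880)
o = -25047/4 (o = -½ + ((-343 - 39223) + (53346 - 38825))/4 = -½ + (-39566 + 14521)/4 = -½ + (¼)*(-25045) = -½ - 25045/4 = -25047/4 ≈ -6261.8)
(q + o) + B(582) = (-201880 - 25047/4) + 582 = -832567/4 + 582 = -830239/4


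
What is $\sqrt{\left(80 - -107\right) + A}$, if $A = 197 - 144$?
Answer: $4 \sqrt{15} \approx 15.492$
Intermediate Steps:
$A = 53$
$\sqrt{\left(80 - -107\right) + A} = \sqrt{\left(80 - -107\right) + 53} = \sqrt{\left(80 + 107\right) + 53} = \sqrt{187 + 53} = \sqrt{240} = 4 \sqrt{15}$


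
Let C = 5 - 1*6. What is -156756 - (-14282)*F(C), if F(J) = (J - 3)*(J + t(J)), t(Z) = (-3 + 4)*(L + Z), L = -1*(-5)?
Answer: -328140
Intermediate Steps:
L = 5
C = -1 (C = 5 - 6 = -1)
t(Z) = 5 + Z (t(Z) = (-3 + 4)*(5 + Z) = 1*(5 + Z) = 5 + Z)
F(J) = (-3 + J)*(5 + 2*J) (F(J) = (J - 3)*(J + (5 + J)) = (-3 + J)*(5 + 2*J))
-156756 - (-14282)*F(C) = -156756 - (-14282)*(-15 - 1*(-1) + 2*(-1)**2) = -156756 - (-14282)*(-15 + 1 + 2*1) = -156756 - (-14282)*(-15 + 1 + 2) = -156756 - (-14282)*(-12) = -156756 - 1*171384 = -156756 - 171384 = -328140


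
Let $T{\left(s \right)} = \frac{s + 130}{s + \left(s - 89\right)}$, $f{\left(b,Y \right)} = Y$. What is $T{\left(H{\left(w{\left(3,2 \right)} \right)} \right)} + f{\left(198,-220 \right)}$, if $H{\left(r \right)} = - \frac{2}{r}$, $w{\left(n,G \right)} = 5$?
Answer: $- \frac{99428}{449} \approx -221.44$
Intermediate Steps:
$T{\left(s \right)} = \frac{130 + s}{-89 + 2 s}$ ($T{\left(s \right)} = \frac{130 + s}{s + \left(-89 + s\right)} = \frac{130 + s}{-89 + 2 s}$)
$T{\left(H{\left(w{\left(3,2 \right)} \right)} \right)} + f{\left(198,-220 \right)} = \frac{130 - \frac{2}{5}}{-89 + 2 \left(- \frac{2}{5}\right)} - 220 = \frac{1}{-89 - \frac{4}{5}} \cdot \frac{648}{5} - 220 = \frac{1}{- \frac{449}{5}} \cdot \frac{648}{5} - 220 = \left(- \frac{5}{449}\right) \frac{648}{5} - 220 = - \frac{648}{449} - 220 = - \frac{99428}{449}$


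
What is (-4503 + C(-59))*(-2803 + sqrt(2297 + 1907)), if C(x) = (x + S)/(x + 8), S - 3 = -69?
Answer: 643366984/51 - 459056*sqrt(1051)/51 ≈ 1.2323e+7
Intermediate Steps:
S = -66 (S = 3 - 69 = -66)
C(x) = (-66 + x)/(8 + x) (C(x) = (x - 66)/(x + 8) = (-66 + x)/(8 + x))
(-4503 + C(-59))*(-2803 + sqrt(2297 + 1907)) = (-4503 + (-66 - 59)/(8 - 59))*(-2803 + sqrt(2297 + 1907)) = (-4503 - 125/(-51))*(-2803 + sqrt(4204)) = (-4503 - 1/51*(-125))*(-2803 + 2*sqrt(1051)) = (-4503 + 125/51)*(-2803 + 2*sqrt(1051)) = -229528*(-2803 + 2*sqrt(1051))/51 = 643366984/51 - 459056*sqrt(1051)/51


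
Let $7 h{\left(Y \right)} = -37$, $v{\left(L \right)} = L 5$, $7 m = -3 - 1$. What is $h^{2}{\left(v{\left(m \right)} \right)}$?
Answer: $\frac{1369}{49} \approx 27.939$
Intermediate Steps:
$m = - \frac{4}{7}$ ($m = \frac{-3 - 1}{7} = \frac{1}{7} \left(-4\right) = - \frac{4}{7} \approx -0.57143$)
$v{\left(L \right)} = 5 L$
$h{\left(Y \right)} = - \frac{37}{7}$ ($h{\left(Y \right)} = \frac{1}{7} \left(-37\right) = - \frac{37}{7}$)
$h^{2}{\left(v{\left(m \right)} \right)} = \left(- \frac{37}{7}\right)^{2} = \frac{1369}{49}$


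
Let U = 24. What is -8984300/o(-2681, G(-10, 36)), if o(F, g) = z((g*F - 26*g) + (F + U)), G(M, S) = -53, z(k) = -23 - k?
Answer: 8984300/140837 ≈ 63.792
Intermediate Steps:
o(F, g) = -47 - F + 26*g - F*g (o(F, g) = -23 - ((g*F - 26*g) + (F + 24)) = -23 - ((F*g - 26*g) + (24 + F)) = -23 - ((-26*g + F*g) + (24 + F)) = -23 - (24 + F - 26*g + F*g) = -23 + (-24 - F + 26*g - F*g) = -47 - F + 26*g - F*g)
-8984300/o(-2681, G(-10, 36)) = -8984300/(-47 - 1*(-2681) + 26*(-53) - 1*(-2681)*(-53)) = -8984300/(-47 + 2681 - 1378 - 142093) = -8984300/(-140837) = -8984300*(-1/140837) = 8984300/140837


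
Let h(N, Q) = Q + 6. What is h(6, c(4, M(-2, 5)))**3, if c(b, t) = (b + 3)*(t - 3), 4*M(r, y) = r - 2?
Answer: -10648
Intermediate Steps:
M(r, y) = -1/2 + r/4 (M(r, y) = (r - 2)/4 = (-2 + r)/4 = -1/2 + r/4)
c(b, t) = (-3 + t)*(3 + b) (c(b, t) = (3 + b)*(-3 + t) = (-3 + t)*(3 + b))
h(N, Q) = 6 + Q
h(6, c(4, M(-2, 5)))**3 = (6 + (-9 - 3*4 + 3*(-1/2 + (1/4)*(-2)) + 4*(-1/2 + (1/4)*(-2))))**3 = (6 + (-9 - 12 + 3*(-1/2 - 1/2) + 4*(-1/2 - 1/2)))**3 = (6 + (-9 - 12 + 3*(-1) + 4*(-1)))**3 = (6 + (-9 - 12 - 3 - 4))**3 = (6 - 28)**3 = (-22)**3 = -10648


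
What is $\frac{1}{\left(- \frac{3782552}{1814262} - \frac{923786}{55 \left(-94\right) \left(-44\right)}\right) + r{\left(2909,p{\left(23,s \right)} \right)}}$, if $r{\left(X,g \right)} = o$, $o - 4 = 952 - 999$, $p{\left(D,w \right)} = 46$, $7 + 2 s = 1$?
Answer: $- \frac{103177079940}{5070725628643} \approx -0.020348$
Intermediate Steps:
$s = -3$ ($s = - \frac{7}{2} + \frac{1}{2} \cdot 1 = - \frac{7}{2} + \frac{1}{2} = -3$)
$o = -43$ ($o = 4 + \left(952 - 999\right) = 4 - 47 = -43$)
$r{\left(X,g \right)} = -43$
$\frac{1}{\left(- \frac{3782552}{1814262} - \frac{923786}{55 \left(-94\right) \left(-44\right)}\right) + r{\left(2909,p{\left(23,s \right)} \right)}} = \frac{1}{\left(- \frac{3782552}{1814262} - \frac{923786}{55 \left(-94\right) \left(-44\right)}\right) - 43} = \frac{1}{\left(\left(-3782552\right) \frac{1}{1814262} - \frac{923786}{\left(-5170\right) \left(-44\right)}\right) - 43} = \frac{1}{\left(- \frac{1891276}{907131} - \frac{923786}{227480}\right) - 43} = \frac{1}{\left(- \frac{1891276}{907131} - \frac{461893}{113740}\right) - 43} = \frac{1}{- \frac{634111191223}{103177079940} - 43} = \frac{1}{- \frac{5070725628643}{103177079940}} = - \frac{103177079940}{5070725628643}$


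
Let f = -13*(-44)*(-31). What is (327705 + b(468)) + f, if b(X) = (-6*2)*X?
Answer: 304357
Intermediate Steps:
f = -17732 (f = 572*(-31) = -17732)
b(X) = -12*X
(327705 + b(468)) + f = (327705 - 12*468) - 17732 = (327705 - 5616) - 17732 = 322089 - 17732 = 304357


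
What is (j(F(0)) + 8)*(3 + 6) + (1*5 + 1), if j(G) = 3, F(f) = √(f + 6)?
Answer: 105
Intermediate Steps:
F(f) = √(6 + f)
(j(F(0)) + 8)*(3 + 6) + (1*5 + 1) = (3 + 8)*(3 + 6) + (1*5 + 1) = 11*9 + (5 + 1) = 99 + 6 = 105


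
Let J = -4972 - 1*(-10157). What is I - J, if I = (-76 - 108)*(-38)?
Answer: 1807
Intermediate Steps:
J = 5185 (J = -4972 + 10157 = 5185)
I = 6992 (I = -184*(-38) = 6992)
I - J = 6992 - 1*5185 = 6992 - 5185 = 1807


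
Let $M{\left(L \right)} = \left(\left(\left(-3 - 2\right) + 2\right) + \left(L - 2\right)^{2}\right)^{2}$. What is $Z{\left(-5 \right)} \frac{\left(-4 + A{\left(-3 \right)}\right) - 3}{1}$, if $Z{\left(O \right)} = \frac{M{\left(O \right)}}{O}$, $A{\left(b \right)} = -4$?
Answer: $\frac{23276}{5} \approx 4655.2$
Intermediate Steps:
$M{\left(L \right)} = \left(-3 + \left(-2 + L\right)^{2}\right)^{2}$ ($M{\left(L \right)} = \left(\left(-5 + 2\right) + \left(-2 + L\right)^{2}\right)^{2} = \left(-3 + \left(-2 + L\right)^{2}\right)^{2}$)
$Z{\left(O \right)} = \frac{\left(-3 + \left(-2 + O\right)^{2}\right)^{2}}{O}$
$Z{\left(-5 \right)} \frac{\left(-4 + A{\left(-3 \right)}\right) - 3}{1} = \frac{\left(-3 + \left(-2 - 5\right)^{2}\right)^{2}}{-5} \frac{\left(-4 - 4\right) - 3}{1} = - \frac{\left(-3 + \left(-7\right)^{2}\right)^{2}}{5} \left(-8 - 3\right) 1 = - \frac{\left(-3 + 49\right)^{2}}{5} \left(\left(-11\right) 1\right) = - \frac{46^{2}}{5} \left(-11\right) = \left(- \frac{1}{5}\right) 2116 \left(-11\right) = \left(- \frac{2116}{5}\right) \left(-11\right) = \frac{23276}{5}$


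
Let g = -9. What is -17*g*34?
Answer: 5202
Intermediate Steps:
-17*g*34 = -17*(-9)*34 = 153*34 = 5202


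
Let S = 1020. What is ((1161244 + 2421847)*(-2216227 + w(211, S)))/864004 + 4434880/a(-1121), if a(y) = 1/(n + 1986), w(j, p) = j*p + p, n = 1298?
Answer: 12576314196043863/864004 ≈ 1.4556e+10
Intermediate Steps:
w(j, p) = p + j*p
a(y) = 1/3284 (a(y) = 1/(1298 + 1986) = 1/3284)
((1161244 + 2421847)*(-2216227 + w(211, S)))/864004 + 4434880/a(-1121) = ((1161244 + 2421847)*(-2216227 + 1020*(1 + 211)))/864004 + 4434880/(1/3284) = (3583091*(-2216227 + 1020*212))*(1/864004) + 4434880*3284 = (3583091*(-2216227 + 216240))*(1/864004) + 14564145920 = (3583091*(-1999987))*(1/864004) + 14564145920 = -7166135419817*1/864004 + 14564145920 = -7166135419817/864004 + 14564145920 = 12576314196043863/864004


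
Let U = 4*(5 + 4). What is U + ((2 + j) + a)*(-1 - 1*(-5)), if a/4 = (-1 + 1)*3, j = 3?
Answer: 56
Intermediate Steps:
a = 0 (a = 4*((-1 + 1)*3) = 4*(0*3) = 4*0 = 0)
U = 36 (U = 4*9 = 36)
U + ((2 + j) + a)*(-1 - 1*(-5)) = 36 + ((2 + 3) + 0)*(-1 - 1*(-5)) = 36 + (5 + 0)*(-1 + 5) = 36 + 5*4 = 36 + 20 = 56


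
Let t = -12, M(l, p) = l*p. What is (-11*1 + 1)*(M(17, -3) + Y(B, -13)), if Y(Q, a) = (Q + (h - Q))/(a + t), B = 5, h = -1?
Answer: 2548/5 ≈ 509.60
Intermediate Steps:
Y(Q, a) = -1/(-12 + a) (Y(Q, a) = (Q + (-1 - Q))/(a - 12) = -1/(-12 + a))
(-11*1 + 1)*(M(17, -3) + Y(B, -13)) = (-11*1 + 1)*(17*(-3) - 1/(-12 - 13)) = (-11 + 1)*(-51 - 1/(-25)) = -10*(-51 - 1*(-1/25)) = -10*(-51 + 1/25) = -10*(-1274/25) = 2548/5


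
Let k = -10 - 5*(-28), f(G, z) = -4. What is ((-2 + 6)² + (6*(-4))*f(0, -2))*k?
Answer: 14560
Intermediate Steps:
k = 130 (k = -10 + 140 = 130)
((-2 + 6)² + (6*(-4))*f(0, -2))*k = ((-2 + 6)² + (6*(-4))*(-4))*130 = (4² - 24*(-4))*130 = (16 + 96)*130 = 112*130 = 14560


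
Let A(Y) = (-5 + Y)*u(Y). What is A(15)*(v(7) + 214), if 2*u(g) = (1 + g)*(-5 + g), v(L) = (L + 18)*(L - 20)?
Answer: -88800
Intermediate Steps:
v(L) = (-20 + L)*(18 + L) (v(L) = (18 + L)*(-20 + L) = (-20 + L)*(18 + L))
u(g) = (1 + g)*(-5 + g)/2 (u(g) = ((1 + g)*(-5 + g))/2 = (1 + g)*(-5 + g)/2)
A(Y) = (-5 + Y)*(-5/2 + Y**2/2 - 2*Y)
A(15)*(v(7) + 214) = (-(-5 + 15)*(5 - 1*15**2 + 4*15)/2)*((-360 + 7**2 - 2*7) + 214) = (-1/2*10*(5 - 1*225 + 60))*((-360 + 49 - 14) + 214) = (-1/2*10*(5 - 225 + 60))*(-325 + 214) = -1/2*10*(-160)*(-111) = 800*(-111) = -88800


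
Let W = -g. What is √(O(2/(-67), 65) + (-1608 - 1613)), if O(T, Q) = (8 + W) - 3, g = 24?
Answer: 18*I*√10 ≈ 56.921*I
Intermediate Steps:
W = -24 (W = -1*24 = -24)
O(T, Q) = -19 (O(T, Q) = (8 - 24) - 3 = -16 - 3 = -19)
√(O(2/(-67), 65) + (-1608 - 1613)) = √(-19 + (-1608 - 1613)) = √(-19 - 3221) = √(-3240) = 18*I*√10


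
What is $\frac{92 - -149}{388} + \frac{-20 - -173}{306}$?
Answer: $\frac{435}{388} \approx 1.1211$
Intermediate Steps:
$\frac{92 - -149}{388} + \frac{-20 - -173}{306} = \left(92 + 149\right) \frac{1}{388} + \left(-20 + 173\right) \frac{1}{306} = 241 \cdot \frac{1}{388} + 153 \cdot \frac{1}{306} = \frac{241}{388} + \frac{1}{2} = \frac{435}{388}$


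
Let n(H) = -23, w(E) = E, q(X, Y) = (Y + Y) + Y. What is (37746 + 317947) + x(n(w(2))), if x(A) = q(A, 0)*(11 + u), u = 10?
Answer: 355693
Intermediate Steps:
q(X, Y) = 3*Y (q(X, Y) = 2*Y + Y = 3*Y)
x(A) = 0 (x(A) = (3*0)*(11 + 10) = 0*21 = 0)
(37746 + 317947) + x(n(w(2))) = (37746 + 317947) + 0 = 355693 + 0 = 355693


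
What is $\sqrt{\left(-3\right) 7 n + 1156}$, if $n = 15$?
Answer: $29$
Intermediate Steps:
$\sqrt{\left(-3\right) 7 n + 1156} = \sqrt{\left(-3\right) 7 \cdot 15 + 1156} = \sqrt{\left(-21\right) 15 + 1156} = \sqrt{-315 + 1156} = \sqrt{841} = 29$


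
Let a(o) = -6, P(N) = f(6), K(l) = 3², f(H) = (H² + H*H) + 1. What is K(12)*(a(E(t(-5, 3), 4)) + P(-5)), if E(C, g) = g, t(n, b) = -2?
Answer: 603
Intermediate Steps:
f(H) = 1 + 2*H² (f(H) = (H² + H²) + 1 = 2*H² + 1 = 1 + 2*H²)
K(l) = 9
P(N) = 73 (P(N) = 1 + 2*6² = 1 + 2*36 = 1 + 72 = 73)
K(12)*(a(E(t(-5, 3), 4)) + P(-5)) = 9*(-6 + 73) = 9*67 = 603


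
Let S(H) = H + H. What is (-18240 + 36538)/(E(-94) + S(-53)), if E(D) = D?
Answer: -9149/100 ≈ -91.490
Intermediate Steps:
S(H) = 2*H
(-18240 + 36538)/(E(-94) + S(-53)) = (-18240 + 36538)/(-94 + 2*(-53)) = 18298/(-94 - 106) = 18298/(-200) = 18298*(-1/200) = -9149/100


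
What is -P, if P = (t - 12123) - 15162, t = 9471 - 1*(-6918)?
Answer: 10896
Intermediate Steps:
t = 16389 (t = 9471 + 6918 = 16389)
P = -10896 (P = (16389 - 12123) - 15162 = 4266 - 15162 = -10896)
-P = -1*(-10896) = 10896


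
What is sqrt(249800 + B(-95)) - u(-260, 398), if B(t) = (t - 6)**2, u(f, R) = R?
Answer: -398 + 3*sqrt(28889) ≈ 111.90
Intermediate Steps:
B(t) = (-6 + t)**2
sqrt(249800 + B(-95)) - u(-260, 398) = sqrt(249800 + (-6 - 95)**2) - 1*398 = sqrt(249800 + (-101)**2) - 398 = sqrt(249800 + 10201) - 398 = sqrt(260001) - 398 = 3*sqrt(28889) - 398 = -398 + 3*sqrt(28889)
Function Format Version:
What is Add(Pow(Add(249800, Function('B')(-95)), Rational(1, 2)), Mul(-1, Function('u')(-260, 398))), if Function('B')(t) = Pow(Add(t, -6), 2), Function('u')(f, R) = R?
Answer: Add(-398, Mul(3, Pow(28889, Rational(1, 2)))) ≈ 111.90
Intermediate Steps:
Function('B')(t) = Pow(Add(-6, t), 2)
Add(Pow(Add(249800, Function('B')(-95)), Rational(1, 2)), Mul(-1, Function('u')(-260, 398))) = Add(Pow(Add(249800, Pow(Add(-6, -95), 2)), Rational(1, 2)), Mul(-1, 398)) = Add(Pow(Add(249800, Pow(-101, 2)), Rational(1, 2)), -398) = Add(Pow(Add(249800, 10201), Rational(1, 2)), -398) = Add(Pow(260001, Rational(1, 2)), -398) = Add(Mul(3, Pow(28889, Rational(1, 2))), -398) = Add(-398, Mul(3, Pow(28889, Rational(1, 2))))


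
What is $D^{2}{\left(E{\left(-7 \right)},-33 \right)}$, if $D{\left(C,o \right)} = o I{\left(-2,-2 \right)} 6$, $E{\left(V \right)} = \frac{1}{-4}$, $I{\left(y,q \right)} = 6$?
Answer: $1411344$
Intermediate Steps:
$E{\left(V \right)} = - \frac{1}{4}$
$D{\left(C,o \right)} = 36 o$ ($D{\left(C,o \right)} = o 6 \cdot 6 = 6 o 6 = 36 o$)
$D^{2}{\left(E{\left(-7 \right)},-33 \right)} = \left(36 \left(-33\right)\right)^{2} = \left(-1188\right)^{2} = 1411344$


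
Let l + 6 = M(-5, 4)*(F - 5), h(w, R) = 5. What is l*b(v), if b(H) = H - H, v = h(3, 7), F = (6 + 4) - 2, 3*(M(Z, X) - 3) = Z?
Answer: 0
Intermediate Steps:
M(Z, X) = 3 + Z/3
F = 8 (F = 10 - 2 = 8)
v = 5
b(H) = 0
l = -2 (l = -6 + (3 + (⅓)*(-5))*(8 - 5) = -6 + (3 - 5/3)*3 = -6 + (4/3)*3 = -6 + 4 = -2)
l*b(v) = -2*0 = 0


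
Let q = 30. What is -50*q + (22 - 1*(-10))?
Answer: -1468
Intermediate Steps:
-50*q + (22 - 1*(-10)) = -50*30 + (22 - 1*(-10)) = -1500 + (22 + 10) = -1500 + 32 = -1468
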